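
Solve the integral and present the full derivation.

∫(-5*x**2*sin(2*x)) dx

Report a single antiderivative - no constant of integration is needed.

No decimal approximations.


Step 1. Integrate ∫(-5*x**2*sin(2*x)) dx by parts with u = x**2, dv = (-5*sin(2*x)) dx, so v = 5*cos(2*x)/2: now 5*x**2*cos(2*x)/2 + ∫(-5*x*cos(2*x)) dx.
Step 2. Integrate ∫(-5*x*cos(2*x)) dx by parts with u = x, dv = (-5*cos(2*x)) dx, so v = -5*sin(2*x)/2: now 5*x**2*cos(2*x)/2 - 5*x*sin(2*x)/2 + ∫(5*sin(2*x)/2) dx.
Step 3. Evaluate the standard form: now 5*x**2*cos(2*x)/2 - 5*x*sin(2*x)/2 - 5*cos(2*x)/4.
Answer: 5*x**2*cos(2*x)/2 - 5*x*sin(2*x)/2 - 5*cos(2*x)/4.


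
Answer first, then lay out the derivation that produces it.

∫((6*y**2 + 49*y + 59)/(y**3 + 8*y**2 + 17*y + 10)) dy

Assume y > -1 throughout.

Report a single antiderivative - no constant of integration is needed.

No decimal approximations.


The answer is 4*log(y + 1) + 5*log(y + 2) - 3*log(y + 5).
Step 1. Decompose ∫((6*y**2 + 49*y + 59)/(y**3 + 8*y**2 + 17*y + 10)) dy by partial fractions, (6*y**2 + 49*y + 59)/(y**3 + 8*y**2 + 17*y + 10) = -3/(y + 5) + 5/(y + 2) + 4/(y + 1): now ∫(4/(y + 1)) dy + ∫(5/(y + 2)) dy + ∫(-3/(y + 5)) dy.
Step 2. Evaluate the standard form [assuming y > -5]: now -3*log(y + 5) + ∫(4/(y + 1)) dy + ∫(5/(y + 2)) dy.
Step 3. Evaluate the standard form [assuming y > -1]: now 4*log(y + 1) - 3*log(y + 5) + ∫(5/(y + 2)) dy.
Step 4. Evaluate the standard form [assuming y > -2]: now 4*log(y + 1) + 5*log(y + 2) - 3*log(y + 5).
Answer: 4*log(y + 1) + 5*log(y + 2) - 3*log(y + 5).


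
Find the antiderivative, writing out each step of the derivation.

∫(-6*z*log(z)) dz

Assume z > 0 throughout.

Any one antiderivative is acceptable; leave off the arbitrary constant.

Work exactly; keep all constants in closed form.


Step 1. Integrate ∫(-6*z*log(z)) dz by parts with u = log(z), dv = (-6*z) dz, so v = -3*z**2 [assuming z > 0]: now -3*z**2*log(z) + ∫(3*z) dz.
Step 2. Evaluate the standard form: now -3*z**2*log(z) + 3*z**2/2.
Answer: -3*z**2*log(z) + 3*z**2/2.


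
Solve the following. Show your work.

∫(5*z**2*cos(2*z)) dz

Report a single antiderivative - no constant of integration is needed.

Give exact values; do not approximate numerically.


Step 1. Integrate ∫(5*z**2*cos(2*z)) dz by parts with u = z**2, dv = (5*cos(2*z)) dz, so v = 5*sin(2*z)/2: now 5*z**2*sin(2*z)/2 + ∫(-5*z*sin(2*z)) dz.
Step 2. Integrate ∫(-5*z*sin(2*z)) dz by parts with u = z, dv = (-5*sin(2*z)) dz, so v = 5*cos(2*z)/2: now 5*z**2*sin(2*z)/2 + 5*z*cos(2*z)/2 + ∫(-5*cos(2*z)/2) dz.
Step 3. Evaluate the standard form: now 5*z**2*sin(2*z)/2 + 5*z*cos(2*z)/2 - 5*sin(2*z)/4.
Answer: 5*z**2*sin(2*z)/2 + 5*z*cos(2*z)/2 - 5*sin(2*z)/4.


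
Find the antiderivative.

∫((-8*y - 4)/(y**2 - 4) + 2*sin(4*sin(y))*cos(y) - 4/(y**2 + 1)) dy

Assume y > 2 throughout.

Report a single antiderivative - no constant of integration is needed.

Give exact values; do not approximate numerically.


Answer: -5*log(y - 2) - 3*log(y + 2) - cos(4*sin(y))/2 - 4*atan(y).


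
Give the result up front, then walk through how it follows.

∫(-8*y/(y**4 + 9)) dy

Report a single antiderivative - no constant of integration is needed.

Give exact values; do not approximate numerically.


The answer is -4*atan(y**2/3)/3.
Step 1. Substitute u = y**2, turning ∫(-8*y/(y**4 + 9)) dy into ∫(-4/(u**2 + 9)) du: now ∫(-4/(u**2 + 9)) du.
Step 2. Evaluate the standard form: now -4*atan(u/3)/3.
Step 3. Substitute back u = y**2: now -4*atan(y**2/3)/3.
Answer: -4*atan(y**2/3)/3.


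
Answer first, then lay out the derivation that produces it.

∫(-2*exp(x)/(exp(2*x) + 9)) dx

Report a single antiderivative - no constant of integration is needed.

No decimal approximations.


The answer is -2*atan(exp(x)/3)/3.
Step 1. Substitute u = exp(x), turning ∫(-2*exp(x)/(exp(2*x) + 9)) dx into ∫(-2/(u**2 + 9)) du: now ∫(-2/(u**2 + 9)) du.
Step 2. Evaluate the standard form: now -2*atan(u/3)/3.
Step 3. Substitute back u = exp(x): now -2*atan(exp(x)/3)/3.
Answer: -2*atan(exp(x)/3)/3.


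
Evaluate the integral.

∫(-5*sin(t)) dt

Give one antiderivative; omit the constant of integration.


Answer: 5*cos(t).


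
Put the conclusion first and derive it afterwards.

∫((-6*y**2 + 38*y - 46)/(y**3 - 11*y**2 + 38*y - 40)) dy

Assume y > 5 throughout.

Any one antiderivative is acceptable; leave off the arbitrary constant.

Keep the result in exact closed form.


The answer is -2*log(y - 5) - 5*log(y - 4) + log(y - 2).
Step 1. Decompose ∫((-6*y**2 + 38*y - 46)/(y**3 - 11*y**2 + 38*y - 40)) dy by partial fractions, (-6*y**2 + 38*y - 46)/(y**3 - 11*y**2 + 38*y - 40) = 1/(y - 2) - 5/(y - 4) - 2/(y - 5): now ∫(-2/(y - 5)) dy + ∫(-5/(y - 4)) dy + ∫(1/(y - 2)) dy.
Step 2. Evaluate the standard form [assuming y > 4]: now -5*log(y - 4) + ∫(-2/(y - 5)) dy + ∫(1/(y - 2)) dy.
Step 3. Evaluate the standard form [assuming y > 5]: now -2*log(y - 5) - 5*log(y - 4) + ∫(1/(y - 2)) dy.
Step 4. Evaluate the standard form [assuming y > 2]: now -2*log(y - 5) - 5*log(y - 4) + log(y - 2).
Answer: -2*log(y - 5) - 5*log(y - 4) + log(y - 2).


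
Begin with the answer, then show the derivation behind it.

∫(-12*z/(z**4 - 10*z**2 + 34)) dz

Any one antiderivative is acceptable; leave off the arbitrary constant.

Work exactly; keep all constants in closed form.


The answer is -2*atan(z**2/3 - 5/3).
Step 1. Substitute u = z**2 - 5, turning ∫(-12*z/(z**4 - 10*z**2 + 34)) dz into ∫(-6/(u**2 + 9)) du: now ∫(-6/(u**2 + 9)) du.
Step 2. Evaluate the standard form: now -2*atan(u/3).
Step 3. Substitute back u = z**2 - 5: now -2*atan(z**2/3 - 5/3).
Answer: -2*atan(z**2/3 - 5/3).


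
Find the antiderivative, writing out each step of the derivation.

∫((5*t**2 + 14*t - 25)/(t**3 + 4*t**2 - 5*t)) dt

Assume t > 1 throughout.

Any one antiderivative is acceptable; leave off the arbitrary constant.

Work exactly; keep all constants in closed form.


Step 1. Decompose ∫((5*t**2 + 14*t - 25)/(t**3 + 4*t**2 - 5*t)) dt by partial fractions, (5*t**2 + 14*t - 25)/(t**3 + 4*t**2 - 5*t) = 1/(t + 5) - 1/(t - 1) + 5/t: now ∫(5/t) dt + ∫(-1/(t - 1)) dt + ∫(1/(t + 5)) dt.
Step 2. Evaluate the standard form [assuming t > 0]: now 5*log(t) + ∫(-1/(t - 1)) dt + ∫(1/(t + 5)) dt.
Step 3. Evaluate the standard form [assuming t > -5]: now 5*log(t) + log(t + 5) + ∫(-1/(t - 1)) dt.
Step 4. Evaluate the standard form [assuming t > 1]: now 5*log(t) - log(t - 1) + log(t + 5).
Answer: 5*log(t) - log(t - 1) + log(t + 5).


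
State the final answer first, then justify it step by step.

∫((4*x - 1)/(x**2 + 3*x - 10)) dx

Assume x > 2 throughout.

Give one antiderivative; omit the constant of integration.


The answer is log(x - 2) + 3*log(x + 5).
Step 1. Decompose ∫((4*x - 1)/(x**2 + 3*x - 10)) dx by partial fractions, (4*x - 1)/(x**2 + 3*x - 10) = 3/(x + 5) + 1/(x - 2): now ∫(1/(x - 2)) dx + ∫(3/(x + 5)) dx.
Step 2. Evaluate the standard form [assuming x > 2]: now log(x - 2) + ∫(3/(x + 5)) dx.
Step 3. Evaluate the standard form [assuming x > -5]: now log(x - 2) + 3*log(x + 5).
Answer: log(x - 2) + 3*log(x + 5).


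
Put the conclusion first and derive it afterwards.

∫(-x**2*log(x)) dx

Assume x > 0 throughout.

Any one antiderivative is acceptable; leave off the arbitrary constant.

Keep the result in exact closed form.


The answer is -x**3*log(x)/3 + x**3/9.
Step 1. Integrate ∫(-x**2*log(x)) dx by parts with u = log(x), dv = (-x**2) dx, so v = -x**3/3 [assuming x > 0]: now -x**3*log(x)/3 + ∫(x**2/3) dx.
Step 2. Evaluate the standard form: now -x**3*log(x)/3 + x**3/9.
Answer: -x**3*log(x)/3 + x**3/9.


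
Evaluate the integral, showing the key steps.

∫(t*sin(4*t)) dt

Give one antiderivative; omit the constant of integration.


Step 1. Integrate ∫(t*sin(4*t)) dt by parts with u = t, dv = (sin(4*t)) dt, so v = -cos(4*t)/4: now -t*cos(4*t)/4 + ∫(cos(4*t)/4) dt.
Step 2. Evaluate the standard form: now -t*cos(4*t)/4 + sin(4*t)/16.
Answer: -t*cos(4*t)/4 + sin(4*t)/16.


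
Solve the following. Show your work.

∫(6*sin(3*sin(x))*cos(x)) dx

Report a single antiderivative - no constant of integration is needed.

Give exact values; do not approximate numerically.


Step 1. Substitute u = sin(x), turning ∫(6*sin(3*sin(x))*cos(x)) dx into ∫(6*sin(3*u)) du: now ∫(6*sin(3*u)) du.
Step 2. Evaluate the standard form: now -2*cos(3*u).
Step 3. Substitute back u = sin(x): now -2*cos(3*sin(x)).
Answer: -2*cos(3*sin(x)).


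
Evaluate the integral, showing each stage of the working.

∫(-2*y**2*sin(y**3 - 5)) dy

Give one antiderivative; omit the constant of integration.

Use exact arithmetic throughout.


Step 1. Substitute u = y**3 - 5, turning ∫(-2*y**2*sin(y**3 - 5)) dy into ∫(-2*sin(u)/3) du: now ∫(-2*sin(u)/3) du.
Step 2. Evaluate the standard form: now 2*cos(u)/3.
Step 3. Substitute back u = y**3 - 5: now 2*cos(y**3 - 5)/3.
Answer: 2*cos(y**3 - 5)/3.


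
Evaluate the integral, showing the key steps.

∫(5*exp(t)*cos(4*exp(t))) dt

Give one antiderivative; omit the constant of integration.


Step 1. Substitute u = exp(t), turning ∫(5*exp(t)*cos(4*exp(t))) dt into ∫(5*cos(4*u)) du: now ∫(5*cos(4*u)) du.
Step 2. Evaluate the standard form: now 5*sin(4*u)/4.
Step 3. Substitute back u = exp(t): now 5*sin(4*exp(t))/4.
Answer: 5*sin(4*exp(t))/4.


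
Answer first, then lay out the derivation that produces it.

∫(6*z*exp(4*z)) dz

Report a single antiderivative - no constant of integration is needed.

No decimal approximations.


The answer is 3*z*exp(4*z)/2 - 3*exp(4*z)/8.
Step 1. Integrate ∫(6*z*exp(4*z)) dz by parts with u = z, dv = (6*exp(4*z)) dz, so v = 3*exp(4*z)/2: now 3*z*exp(4*z)/2 + ∫(-3*exp(4*z)/2) dz.
Step 2. Evaluate the standard form: now 3*z*exp(4*z)/2 - 3*exp(4*z)/8.
Answer: 3*z*exp(4*z)/2 - 3*exp(4*z)/8.


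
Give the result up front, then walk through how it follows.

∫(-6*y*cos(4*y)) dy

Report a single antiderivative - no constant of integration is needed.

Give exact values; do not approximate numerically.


The answer is -3*y*sin(4*y)/2 - 3*cos(4*y)/8.
Step 1. Integrate ∫(-6*y*cos(4*y)) dy by parts with u = y, dv = (-6*cos(4*y)) dy, so v = -3*sin(4*y)/2: now -3*y*sin(4*y)/2 + ∫(3*sin(4*y)/2) dy.
Step 2. Evaluate the standard form: now -3*y*sin(4*y)/2 - 3*cos(4*y)/8.
Answer: -3*y*sin(4*y)/2 - 3*cos(4*y)/8.


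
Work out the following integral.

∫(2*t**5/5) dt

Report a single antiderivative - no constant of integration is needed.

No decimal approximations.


Answer: t**6/15.


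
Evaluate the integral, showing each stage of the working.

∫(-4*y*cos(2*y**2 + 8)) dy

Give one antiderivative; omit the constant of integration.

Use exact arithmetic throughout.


Step 1. Substitute u = y**2 + 4, turning ∫(-4*y*cos(2*y**2 + 8)) dy into ∫(-2*cos(2*u)) du: now ∫(-2*cos(2*u)) du.
Step 2. Evaluate the standard form: now -sin(2*u).
Step 3. Substitute back u = y**2 + 4: now -sin(2*y**2 + 8).
Answer: -sin(2*y**2 + 8).


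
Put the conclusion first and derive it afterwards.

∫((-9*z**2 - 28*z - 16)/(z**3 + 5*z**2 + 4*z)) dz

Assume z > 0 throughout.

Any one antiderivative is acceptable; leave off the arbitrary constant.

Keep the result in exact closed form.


The answer is -4*log(z) - log(z + 1) - 4*log(z + 4).
Step 1. Decompose ∫((-9*z**2 - 28*z - 16)/(z**3 + 5*z**2 + 4*z)) dz by partial fractions, (-9*z**2 - 28*z - 16)/(z**3 + 5*z**2 + 4*z) = -4/(z + 4) - 1/(z + 1) - 4/z: now ∫(-4/z) dz + ∫(-1/(z + 1)) dz + ∫(-4/(z + 4)) dz.
Step 2. Evaluate the standard form [assuming z > -1]: now -log(z + 1) + ∫(-4/z) dz + ∫(-4/(z + 4)) dz.
Step 3. Evaluate the standard form [assuming z > -4]: now -log(z + 1) - 4*log(z + 4) + ∫(-4/z) dz.
Step 4. Evaluate the standard form [assuming z > 0]: now -4*log(z) - log(z + 1) - 4*log(z + 4).
Answer: -4*log(z) - log(z + 1) - 4*log(z + 4).


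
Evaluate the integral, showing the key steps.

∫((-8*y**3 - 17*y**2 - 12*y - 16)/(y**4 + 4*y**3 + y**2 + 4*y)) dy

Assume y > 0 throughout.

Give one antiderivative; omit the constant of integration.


Step 1. Decompose ∫((-8*y**3 - 17*y**2 - 12*y - 16)/(y**4 + 4*y**3 + y**2 + 4*y)) dy by partial fractions, (-8*y**3 - 17*y**2 - 12*y - 16)/(y**4 + 4*y**3 + y**2 + 4*y) = -1/(y**2 + 1) - 4/(y + 4) - 4/y: now ∫(-4/y) dy + ∫(-4/(y + 4)) dy + ∫(-1/(y**2 + 1)) dy.
Step 2. Evaluate the standard form [assuming y > -4]: now -4*log(y + 4) + ∫(-4/y) dy + ∫(-1/(y**2 + 1)) dy.
Step 3. Evaluate the standard form [assuming y > 0]: now -4*log(y) - 4*log(y + 4) + ∫(-1/(y**2 + 1)) dy.
Step 4. Evaluate the standard form: now -4*log(y) - 4*log(y + 4) - atan(y).
Answer: -4*log(y) - 4*log(y + 4) - atan(y).


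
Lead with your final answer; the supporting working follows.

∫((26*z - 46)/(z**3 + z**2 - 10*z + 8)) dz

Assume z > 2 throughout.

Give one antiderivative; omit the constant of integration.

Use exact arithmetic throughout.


The answer is log(z - 2) + 4*log(z - 1) - 5*log(z + 4).
Step 1. Decompose ∫((26*z - 46)/(z**3 + z**2 - 10*z + 8)) dz by partial fractions, (26*z - 46)/(z**3 + z**2 - 10*z + 8) = -5/(z + 4) + 4/(z - 1) + 1/(z - 2): now ∫(1/(z - 2)) dz + ∫(4/(z - 1)) dz + ∫(-5/(z + 4)) dz.
Step 2. Evaluate the standard form [assuming z > 2]: now log(z - 2) + ∫(4/(z - 1)) dz + ∫(-5/(z + 4)) dz.
Step 3. Evaluate the standard form [assuming z > -4]: now log(z - 2) - 5*log(z + 4) + ∫(4/(z - 1)) dz.
Step 4. Evaluate the standard form [assuming z > 1]: now log(z - 2) + 4*log(z - 1) - 5*log(z + 4).
Answer: log(z - 2) + 4*log(z - 1) - 5*log(z + 4).


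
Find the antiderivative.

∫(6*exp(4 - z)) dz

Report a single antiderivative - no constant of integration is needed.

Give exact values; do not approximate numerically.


Answer: -6*exp(4 - z).


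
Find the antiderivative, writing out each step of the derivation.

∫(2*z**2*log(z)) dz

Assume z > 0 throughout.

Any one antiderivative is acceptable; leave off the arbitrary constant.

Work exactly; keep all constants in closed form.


Step 1. Integrate ∫(2*z**2*log(z)) dz by parts with u = log(z), dv = (2*z**2) dz, so v = 2*z**3/3 [assuming z > 0]: now 2*z**3*log(z)/3 + ∫(-2*z**2/3) dz.
Step 2. Evaluate the standard form: now 2*z**3*log(z)/3 - 2*z**3/9.
Answer: 2*z**3*log(z)/3 - 2*z**3/9.


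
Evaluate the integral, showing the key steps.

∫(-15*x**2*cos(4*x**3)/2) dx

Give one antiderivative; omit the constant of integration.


Step 1. Substitute u = x**3, turning ∫(-15*x**2*cos(4*x**3)/2) dx into ∫(-5*cos(4*u)/2) du: now ∫(-5*cos(4*u)/2) du.
Step 2. Evaluate the standard form: now -5*sin(4*u)/8.
Step 3. Substitute back u = x**3: now -5*sin(4*x**3)/8.
Answer: -5*sin(4*x**3)/8.


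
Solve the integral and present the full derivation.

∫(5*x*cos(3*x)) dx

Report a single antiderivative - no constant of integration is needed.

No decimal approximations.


Step 1. Integrate ∫(5*x*cos(3*x)) dx by parts with u = x, dv = (5*cos(3*x)) dx, so v = 5*sin(3*x)/3: now 5*x*sin(3*x)/3 + ∫(-5*sin(3*x)/3) dx.
Step 2. Evaluate the standard form: now 5*x*sin(3*x)/3 + 5*cos(3*x)/9.
Answer: 5*x*sin(3*x)/3 + 5*cos(3*x)/9.


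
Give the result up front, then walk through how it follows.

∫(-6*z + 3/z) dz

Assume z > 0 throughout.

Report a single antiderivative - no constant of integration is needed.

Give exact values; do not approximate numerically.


The answer is -3*z**2 + 3*log(z).
Step 1. Rewrite: now ∫(3/z) dz + ∫(-6*z) dz.
Step 2. Evaluate the standard form: now -3*z**2 + ∫(3/z) dz.
Step 3. Evaluate the standard form [assuming z > 0]: now -3*z**2 + 3*log(z).
Answer: -3*z**2 + 3*log(z).


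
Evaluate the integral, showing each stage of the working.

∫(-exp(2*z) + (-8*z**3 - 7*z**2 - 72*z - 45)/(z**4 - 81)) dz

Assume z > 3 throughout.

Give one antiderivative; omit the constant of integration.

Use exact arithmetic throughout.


Step 1. Rewrite: now ∫((-8*z**3 - 7*z**2 - 72*z - 45)/(z**4 - 81)) dz + ∫(-exp(2*z)) dz.
Step 2. Decompose ∫((-8*z**3 - 7*z**2 - 72*z - 45)/(z**4 - 81)) dz by partial fractions, (-8*z**3 - 7*z**2 - 72*z - 45)/(z**4 - 81) = -1/(z**2 + 9) - 3/(z + 3) - 5/(z - 3): now ∫(-5/(z - 3)) dz + ∫(-3/(z + 3)) dz + ∫(-1/(z**2 + 9)) dz + ∫(-exp(2*z)) dz.
Step 3. Evaluate the standard form [assuming z > -3]: now -3*log(z + 3) + ∫(-5/(z - 3)) dz + ∫(-1/(z**2 + 9)) dz + ∫(-exp(2*z)) dz.
Step 4. Evaluate the standard form [assuming z > 3]: now -5*log(z - 3) - 3*log(z + 3) + ∫(-1/(z**2 + 9)) dz + ∫(-exp(2*z)) dz.
Step 5. Evaluate the standard form: now -5*log(z - 3) - 3*log(z + 3) - atan(z/3)/3 + ∫(-exp(2*z)) dz.
Step 6. Evaluate the standard form: now -exp(2*z)/2 - 5*log(z - 3) - 3*log(z + 3) - atan(z/3)/3.
Answer: -exp(2*z)/2 - 5*log(z - 3) - 3*log(z + 3) - atan(z/3)/3.


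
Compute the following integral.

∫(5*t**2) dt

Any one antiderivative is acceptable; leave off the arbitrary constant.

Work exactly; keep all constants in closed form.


Answer: 5*t**3/3.


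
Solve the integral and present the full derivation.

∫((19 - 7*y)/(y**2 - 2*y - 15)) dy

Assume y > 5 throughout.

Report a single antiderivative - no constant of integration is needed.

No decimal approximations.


Step 1. Decompose ∫((19 - 7*y)/(y**2 - 2*y - 15)) dy by partial fractions, (19 - 7*y)/(y**2 - 2*y - 15) = -5/(y + 3) - 2/(y - 5): now ∫(-2/(y - 5)) dy + ∫(-5/(y + 3)) dy.
Step 2. Evaluate the standard form [assuming y > -3]: now -5*log(y + 3) + ∫(-2/(y - 5)) dy.
Step 3. Evaluate the standard form [assuming y > 5]: now -2*log(y - 5) - 5*log(y + 3).
Answer: -2*log(y - 5) - 5*log(y + 3).


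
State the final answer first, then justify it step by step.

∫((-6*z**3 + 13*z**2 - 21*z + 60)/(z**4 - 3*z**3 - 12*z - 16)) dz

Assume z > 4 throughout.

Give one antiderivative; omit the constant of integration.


The answer is -2*log(z - 4) - 4*log(z + 1) - atan(z/2)/2.
Step 1. Decompose ∫((-6*z**3 + 13*z**2 - 21*z + 60)/(z**4 - 3*z**3 - 12*z - 16)) dz by partial fractions, (-6*z**3 + 13*z**2 - 21*z + 60)/(z**4 - 3*z**3 - 12*z - 16) = -1/(z**2 + 4) - 4/(z + 1) - 2/(z - 4): now ∫(-2/(z - 4)) dz + ∫(-4/(z + 1)) dz + ∫(-1/(z**2 + 4)) dz.
Step 2. Evaluate the standard form [assuming z > 4]: now -2*log(z - 4) + ∫(-4/(z + 1)) dz + ∫(-1/(z**2 + 4)) dz.
Step 3. Evaluate the standard form [assuming z > -1]: now -2*log(z - 4) - 4*log(z + 1) + ∫(-1/(z**2 + 4)) dz.
Step 4. Evaluate the standard form: now -2*log(z - 4) - 4*log(z + 1) - atan(z/2)/2.
Answer: -2*log(z - 4) - 4*log(z + 1) - atan(z/2)/2.


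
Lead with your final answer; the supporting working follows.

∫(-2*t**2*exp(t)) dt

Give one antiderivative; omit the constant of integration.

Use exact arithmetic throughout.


The answer is -2*t**2*exp(t) + 4*t*exp(t) - 4*exp(t).
Step 1. Integrate ∫(-2*t**2*exp(t)) dt by parts with u = t**2, dv = (-2*exp(t)) dt, so v = -2*exp(t): now -2*t**2*exp(t) + ∫(4*t*exp(t)) dt.
Step 2. Integrate ∫(4*t*exp(t)) dt by parts with u = t, dv = (4*exp(t)) dt, so v = 4*exp(t): now -2*t**2*exp(t) + 4*t*exp(t) + ∫(-4*exp(t)) dt.
Step 3. Evaluate the standard form: now -2*t**2*exp(t) + 4*t*exp(t) - 4*exp(t).
Answer: -2*t**2*exp(t) + 4*t*exp(t) - 4*exp(t).


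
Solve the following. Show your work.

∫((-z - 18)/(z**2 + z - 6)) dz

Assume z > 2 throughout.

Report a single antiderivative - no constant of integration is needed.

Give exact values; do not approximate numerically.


Step 1. Decompose ∫((-z - 18)/(z**2 + z - 6)) dz by partial fractions, (-z - 18)/(z**2 + z - 6) = 3/(z + 3) - 4/(z - 2): now ∫(-4/(z - 2)) dz + ∫(3/(z + 3)) dz.
Step 2. Evaluate the standard form [assuming z > -3]: now 3*log(z + 3) + ∫(-4/(z - 2)) dz.
Step 3. Evaluate the standard form [assuming z > 2]: now -4*log(z - 2) + 3*log(z + 3).
Answer: -4*log(z - 2) + 3*log(z + 3).


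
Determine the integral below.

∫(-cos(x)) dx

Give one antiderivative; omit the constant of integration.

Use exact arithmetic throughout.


Answer: -sin(x).


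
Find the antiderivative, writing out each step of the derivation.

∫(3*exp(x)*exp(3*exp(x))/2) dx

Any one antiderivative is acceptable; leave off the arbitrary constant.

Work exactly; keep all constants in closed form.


Step 1. Substitute u = exp(x), turning ∫(3*exp(x)*exp(3*exp(x))/2) dx into ∫(3*exp(3*u)/2) du: now ∫(3*exp(3*u)/2) du.
Step 2. Evaluate the standard form: now exp(3*u)/2.
Step 3. Substitute back u = exp(x): now exp(3*exp(x))/2.
Answer: exp(3*exp(x))/2.


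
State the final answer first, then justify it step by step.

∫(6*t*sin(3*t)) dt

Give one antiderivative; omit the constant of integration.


The answer is -2*t*cos(3*t) + 2*sin(3*t)/3.
Step 1. Integrate ∫(6*t*sin(3*t)) dt by parts with u = t, dv = (6*sin(3*t)) dt, so v = -2*cos(3*t): now -2*t*cos(3*t) + ∫(2*cos(3*t)) dt.
Step 2. Evaluate the standard form: now -2*t*cos(3*t) + 2*sin(3*t)/3.
Answer: -2*t*cos(3*t) + 2*sin(3*t)/3.


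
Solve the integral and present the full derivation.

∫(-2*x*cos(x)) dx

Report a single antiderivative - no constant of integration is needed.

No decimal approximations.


Step 1. Integrate ∫(-2*x*cos(x)) dx by parts with u = x, dv = (-2*cos(x)) dx, so v = -2*sin(x): now -2*x*sin(x) + ∫(2*sin(x)) dx.
Step 2. Evaluate the standard form: now -2*x*sin(x) - 2*cos(x).
Answer: -2*x*sin(x) - 2*cos(x).


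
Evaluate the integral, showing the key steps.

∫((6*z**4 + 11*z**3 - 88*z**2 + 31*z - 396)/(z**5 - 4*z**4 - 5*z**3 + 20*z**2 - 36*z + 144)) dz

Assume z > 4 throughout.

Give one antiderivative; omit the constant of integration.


Step 1. Decompose ∫((6*z**4 + 11*z**3 - 88*z**2 + 31*z - 396)/(z**5 - 4*z**4 - 5*z**3 + 20*z**2 - 36*z + 144)) dz by partial fractions, (6*z**4 + 11*z**3 - 88*z**2 + 31*z - 396)/(z**5 - 4*z**4 - 5*z**3 + 20*z**2 - 36*z + 144) = 1/(z**2 + 4) - 2/(z + 3) + 4/(z - 3) + 4/(z - 4): now ∫(4/(z - 4)) dz + ∫(4/(z - 3)) dz + ∫(-2/(z + 3)) dz + ∫(1/(z**2 + 4)) dz.
Step 2. Evaluate the standard form [assuming z > -3]: now -2*log(z + 3) + ∫(4/(z - 4)) dz + ∫(4/(z - 3)) dz + ∫(1/(z**2 + 4)) dz.
Step 3. Evaluate the standard form [assuming z > 3]: now 4*log(z - 3) - 2*log(z + 3) + ∫(4/(z - 4)) dz + ∫(1/(z**2 + 4)) dz.
Step 4. Evaluate the standard form [assuming z > 4]: now 4*log(z - 4) + 4*log(z - 3) - 2*log(z + 3) + ∫(1/(z**2 + 4)) dz.
Step 5. Evaluate the standard form: now 4*log(z - 4) + 4*log(z - 3) - 2*log(z + 3) + atan(z/2)/2.
Answer: 4*log(z - 4) + 4*log(z - 3) - 2*log(z + 3) + atan(z/2)/2.


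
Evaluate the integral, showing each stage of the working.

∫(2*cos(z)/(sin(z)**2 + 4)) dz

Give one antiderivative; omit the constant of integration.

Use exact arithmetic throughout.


Step 1. Substitute u = sin(z), turning ∫(2*cos(z)/(sin(z)**2 + 4)) dz into ∫(2/(u**2 + 4)) du: now ∫(2/(u**2 + 4)) du.
Step 2. Evaluate the standard form: now atan(u/2).
Step 3. Substitute back u = sin(z): now atan(sin(z)/2).
Answer: atan(sin(z)/2).


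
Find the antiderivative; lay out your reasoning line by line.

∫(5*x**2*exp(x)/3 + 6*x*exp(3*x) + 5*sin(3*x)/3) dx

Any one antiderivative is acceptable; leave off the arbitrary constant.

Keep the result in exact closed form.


Step 1. Rewrite: now ∫(6*x*exp(3*x)) dx + ∫(5*x**2*exp(x)/3) dx + ∫(5*sin(3*x)/3) dx.
Step 2. Integrate ∫(5*x**2*exp(x)/3) dx by parts with u = x**2, dv = (5*exp(x)/3) dx, so v = 5*exp(x)/3: now 5*x**2*exp(x)/3 + ∫(-10*x*exp(x)/3) dx + ∫(6*x*exp(3*x)) dx + ∫(5*sin(3*x)/3) dx.
Step 3. Integrate ∫(-10*x*exp(x)/3) dx by parts with u = x, dv = (-10*exp(x)/3) dx, so v = -10*exp(x)/3: now 5*x**2*exp(x)/3 - 10*x*exp(x)/3 + ∫(6*x*exp(3*x)) dx + ∫(10*exp(x)/3) dx + ∫(5*sin(3*x)/3) dx.
Step 4. Evaluate the standard form: now 5*x**2*exp(x)/3 - 10*x*exp(x)/3 + 10*exp(x)/3 + ∫(6*x*exp(3*x)) dx + ∫(5*sin(3*x)/3) dx.
Step 5. Evaluate the standard form: now 5*x**2*exp(x)/3 - 10*x*exp(x)/3 + 10*exp(x)/3 - 5*cos(3*x)/9 + ∫(6*x*exp(3*x)) dx.
Step 6. Integrate ∫(6*x*exp(3*x)) dx by parts with u = x, dv = (6*exp(3*x)) dx, so v = 2*exp(3*x): now 5*x**2*exp(x)/3 + 2*x*exp(3*x) - 10*x*exp(x)/3 + 10*exp(x)/3 - 5*cos(3*x)/9 + ∫(-2*exp(3*x)) dx.
Step 7. Evaluate the standard form: now 5*x**2*exp(x)/3 + 2*x*exp(3*x) - 10*x*exp(x)/3 - 2*exp(3*x)/3 + 10*exp(x)/3 - 5*cos(3*x)/9.
Answer: 5*x**2*exp(x)/3 + 2*x*exp(3*x) - 10*x*exp(x)/3 - 2*exp(3*x)/3 + 10*exp(x)/3 - 5*cos(3*x)/9.


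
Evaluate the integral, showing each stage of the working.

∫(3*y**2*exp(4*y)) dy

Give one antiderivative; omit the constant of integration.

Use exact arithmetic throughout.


Step 1. Integrate ∫(3*y**2*exp(4*y)) dy by parts with u = y**2, dv = (3*exp(4*y)) dy, so v = 3*exp(4*y)/4: now 3*y**2*exp(4*y)/4 + ∫(-3*y*exp(4*y)/2) dy.
Step 2. Integrate ∫(-3*y*exp(4*y)/2) dy by parts with u = y, dv = (-3*exp(4*y)/2) dy, so v = -3*exp(4*y)/8: now 3*y**2*exp(4*y)/4 - 3*y*exp(4*y)/8 + ∫(3*exp(4*y)/8) dy.
Step 3. Evaluate the standard form: now 3*y**2*exp(4*y)/4 - 3*y*exp(4*y)/8 + 3*exp(4*y)/32.
Answer: 3*y**2*exp(4*y)/4 - 3*y*exp(4*y)/8 + 3*exp(4*y)/32.


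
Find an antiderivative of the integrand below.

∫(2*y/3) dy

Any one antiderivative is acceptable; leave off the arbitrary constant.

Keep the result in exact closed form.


Answer: y**2/3.


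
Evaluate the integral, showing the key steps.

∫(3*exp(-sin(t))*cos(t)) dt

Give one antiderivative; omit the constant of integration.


Step 1. Substitute u = sin(t), turning ∫(3*exp(-sin(t))*cos(t)) dt into ∫(3*exp(-u)) du: now ∫(3*exp(-u)) du.
Step 2. Evaluate the standard form: now -3*exp(-u).
Step 3. Substitute back u = sin(t): now -3*exp(-sin(t)).
Answer: -3*exp(-sin(t)).


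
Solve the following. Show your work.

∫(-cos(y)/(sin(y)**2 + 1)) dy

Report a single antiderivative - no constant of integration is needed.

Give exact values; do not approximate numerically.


Step 1. Substitute u = sin(y), turning ∫(-cos(y)/(sin(y)**2 + 1)) dy into ∫(-1/(u**2 + 1)) du: now ∫(-1/(u**2 + 1)) du.
Step 2. Evaluate the standard form: now -atan(u).
Step 3. Substitute back u = sin(y): now -atan(sin(y)).
Answer: -atan(sin(y)).


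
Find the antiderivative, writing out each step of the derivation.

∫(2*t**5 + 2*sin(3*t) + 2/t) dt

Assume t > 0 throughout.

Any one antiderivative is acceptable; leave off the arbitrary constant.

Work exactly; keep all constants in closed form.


Step 1. Rewrite: now ∫(2/t) dt + ∫(2*t**5) dt + ∫(2*sin(3*t)) dt.
Step 2. Evaluate the standard form [assuming t > 0]: now 2*log(t) + ∫(2*t**5) dt + ∫(2*sin(3*t)) dt.
Step 3. Evaluate the standard form: now t**6/3 + 2*log(t) + ∫(2*sin(3*t)) dt.
Step 4. Evaluate the standard form: now t**6/3 + 2*log(t) - 2*cos(3*t)/3.
Answer: t**6/3 + 2*log(t) - 2*cos(3*t)/3.


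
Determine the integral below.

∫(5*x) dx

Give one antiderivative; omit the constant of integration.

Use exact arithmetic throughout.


Answer: 5*x**2/2.


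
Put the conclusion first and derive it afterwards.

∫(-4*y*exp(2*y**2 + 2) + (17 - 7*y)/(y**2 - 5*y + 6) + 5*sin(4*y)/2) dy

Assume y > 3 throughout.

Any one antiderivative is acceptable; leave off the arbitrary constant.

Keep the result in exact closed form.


The answer is -exp(2*y**2 + 2) - 4*log(y - 3) - 3*log(y - 2) - 5*cos(4*y)/8.
Step 1. Rewrite: now ∫(-4*y*exp(2*y**2 + 2)) dy + ∫((17 - 7*y)/(y**2 - 5*y + 6)) dy + ∫(5*sin(4*y)/2) dy.
Step 2. Evaluate the standard form: now -5*cos(4*y)/8 + ∫(-4*y*exp(2*y**2 + 2)) dy + ∫((17 - 7*y)/(y**2 - 5*y + 6)) dy.
Step 3. Substitute u = y**2 + 1, turning ∫(-4*y*exp(2*y**2 + 2)) dy into ∫(-2*exp(2*u)) du: now -5*cos(4*y)/8 + ∫((17 - 7*y)/(y**2 - 5*y + 6)) dy + ∫(-2*exp(2*u)) du.
Step 4. Evaluate the standard form: now -exp(2*u) - 5*cos(4*y)/8 + ∫((17 - 7*y)/(y**2 - 5*y + 6)) dy.
Step 5. Substitute back u = y**2 + 1: now -exp(2*y**2 + 2) - 5*cos(4*y)/8 + ∫((17 - 7*y)/(y**2 - 5*y + 6)) dy.
Step 6. Decompose ∫((17 - 7*y)/(y**2 - 5*y + 6)) dy by partial fractions, (17 - 7*y)/(y**2 - 5*y + 6) = -3/(y - 2) - 4/(y - 3): now -exp(2*y**2 + 2) - 5*cos(4*y)/8 + ∫(-4/(y - 3)) dy + ∫(-3/(y - 2)) dy.
Step 7. Evaluate the standard form [assuming y > 3]: now -exp(2*y**2 + 2) - 4*log(y - 3) - 5*cos(4*y)/8 + ∫(-3/(y - 2)) dy.
Step 8. Evaluate the standard form [assuming y > 2]: now -exp(2*y**2 + 2) - 4*log(y - 3) - 3*log(y - 2) - 5*cos(4*y)/8.
Answer: -exp(2*y**2 + 2) - 4*log(y - 3) - 3*log(y - 2) - 5*cos(4*y)/8.


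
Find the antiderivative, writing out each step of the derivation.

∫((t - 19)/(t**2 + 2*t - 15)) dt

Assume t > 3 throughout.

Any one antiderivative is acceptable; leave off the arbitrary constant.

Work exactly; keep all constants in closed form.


Step 1. Decompose ∫((t - 19)/(t**2 + 2*t - 15)) dt by partial fractions, (t - 19)/(t**2 + 2*t - 15) = 3/(t + 5) - 2/(t - 3): now ∫(-2/(t - 3)) dt + ∫(3/(t + 5)) dt.
Step 2. Evaluate the standard form [assuming t > -5]: now 3*log(t + 5) + ∫(-2/(t - 3)) dt.
Step 3. Evaluate the standard form [assuming t > 3]: now -2*log(t - 3) + 3*log(t + 5).
Answer: -2*log(t - 3) + 3*log(t + 5).


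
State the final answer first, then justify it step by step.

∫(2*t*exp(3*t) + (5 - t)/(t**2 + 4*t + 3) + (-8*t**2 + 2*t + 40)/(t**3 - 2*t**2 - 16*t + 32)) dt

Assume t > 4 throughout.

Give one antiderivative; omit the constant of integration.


The answer is 2*t*exp(3*t)/3 - 2*exp(3*t)/9 - 5*log(t - 4) - log(t - 2) + 3*log(t + 1) - 4*log(t + 3) - 2*log(t + 4).
Step 1. Rewrite: now ∫(2*t*exp(3*t)) dt + ∫((5 - t)/(t**2 + 4*t + 3)) dt + ∫((-8*t**2 + 2*t + 40)/(t**3 - 2*t**2 - 16*t + 32)) dt.
Step 2. Decompose ∫((5 - t)/(t**2 + 4*t + 3)) dt by partial fractions, (5 - t)/(t**2 + 4*t + 3) = -4/(t + 3) + 3/(t + 1): now ∫(2*t*exp(3*t)) dt + ∫((-8*t**2 + 2*t + 40)/(t**3 - 2*t**2 - 16*t + 32)) dt + ∫(3/(t + 1)) dt + ∫(-4/(t + 3)) dt.
Step 3. Evaluate the standard form [assuming t > -3]: now -4*log(t + 3) + ∫(2*t*exp(3*t)) dt + ∫((-8*t**2 + 2*t + 40)/(t**3 - 2*t**2 - 16*t + 32)) dt + ∫(3/(t + 1)) dt.
Step 4. Evaluate the standard form [assuming t > -1]: now 3*log(t + 1) - 4*log(t + 3) + ∫(2*t*exp(3*t)) dt + ∫((-8*t**2 + 2*t + 40)/(t**3 - 2*t**2 - 16*t + 32)) dt.
Step 5. Decompose ∫((-8*t**2 + 2*t + 40)/(t**3 - 2*t**2 - 16*t + 32)) dt by partial fractions, (-8*t**2 + 2*t + 40)/(t**3 - 2*t**2 - 16*t + 32) = -2/(t + 4) - 1/(t - 2) - 5/(t - 4): now 3*log(t + 1) - 4*log(t + 3) + ∫(2*t*exp(3*t)) dt + ∫(-5/(t - 4)) dt + ∫(-1/(t - 2)) dt + ∫(-2/(t + 4)) dt.
Step 6. Evaluate the standard form [assuming t > 4]: now -5*log(t - 4) + 3*log(t + 1) - 4*log(t + 3) + ∫(2*t*exp(3*t)) dt + ∫(-1/(t - 2)) dt + ∫(-2/(t + 4)) dt.
Step 7. Evaluate the standard form [assuming t > 2]: now -5*log(t - 4) - log(t - 2) + 3*log(t + 1) - 4*log(t + 3) + ∫(2*t*exp(3*t)) dt + ∫(-2/(t + 4)) dt.
Step 8. Evaluate the standard form [assuming t > -4]: now -5*log(t - 4) - log(t - 2) + 3*log(t + 1) - 4*log(t + 3) - 2*log(t + 4) + ∫(2*t*exp(3*t)) dt.
Step 9. Integrate ∫(2*t*exp(3*t)) dt by parts with u = t, dv = (2*exp(3*t)) dt, so v = 2*exp(3*t)/3: now 2*t*exp(3*t)/3 - 5*log(t - 4) - log(t - 2) + 3*log(t + 1) - 4*log(t + 3) - 2*log(t + 4) + ∫(-2*exp(3*t)/3) dt.
Step 10. Evaluate the standard form: now 2*t*exp(3*t)/3 - 2*exp(3*t)/9 - 5*log(t - 4) - log(t - 2) + 3*log(t + 1) - 4*log(t + 3) - 2*log(t + 4).
Answer: 2*t*exp(3*t)/3 - 2*exp(3*t)/9 - 5*log(t - 4) - log(t - 2) + 3*log(t + 1) - 4*log(t + 3) - 2*log(t + 4).


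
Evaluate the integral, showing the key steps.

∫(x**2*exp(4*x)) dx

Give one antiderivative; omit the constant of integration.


Step 1. Integrate ∫(x**2*exp(4*x)) dx by parts with u = x**2, dv = (exp(4*x)) dx, so v = exp(4*x)/4: now x**2*exp(4*x)/4 + ∫(-x*exp(4*x)/2) dx.
Step 2. Integrate ∫(-x*exp(4*x)/2) dx by parts with u = x, dv = (-exp(4*x)/2) dx, so v = -exp(4*x)/8: now x**2*exp(4*x)/4 - x*exp(4*x)/8 + ∫(exp(4*x)/8) dx.
Step 3. Evaluate the standard form: now x**2*exp(4*x)/4 - x*exp(4*x)/8 + exp(4*x)/32.
Answer: x**2*exp(4*x)/4 - x*exp(4*x)/8 + exp(4*x)/32.


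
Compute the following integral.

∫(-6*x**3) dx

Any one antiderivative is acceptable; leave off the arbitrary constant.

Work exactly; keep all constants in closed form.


Answer: -3*x**4/2.


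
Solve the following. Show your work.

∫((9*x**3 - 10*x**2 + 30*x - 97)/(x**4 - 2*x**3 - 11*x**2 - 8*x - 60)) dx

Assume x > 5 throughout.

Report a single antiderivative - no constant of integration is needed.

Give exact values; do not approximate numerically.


Step 1. Decompose ∫((9*x**3 - 10*x**2 + 30*x - 97)/(x**4 - 2*x**3 - 11*x**2 - 8*x - 60)) dx by partial fractions, (9*x**3 - 10*x**2 + 30*x - 97)/(x**4 - 2*x**3 - 11*x**2 - 8*x - 60) = 3/(x**2 + 4) + 5/(x + 3) + 4/(x - 5): now ∫(4/(x - 5)) dx + ∫(5/(x + 3)) dx + ∫(3/(x**2 + 4)) dx.
Step 2. Evaluate the standard form [assuming x > 5]: now 4*log(x - 5) + ∫(5/(x + 3)) dx + ∫(3/(x**2 + 4)) dx.
Step 3. Evaluate the standard form [assuming x > -3]: now 4*log(x - 5) + 5*log(x + 3) + ∫(3/(x**2 + 4)) dx.
Step 4. Evaluate the standard form: now 4*log(x - 5) + 5*log(x + 3) + 3*atan(x/2)/2.
Answer: 4*log(x - 5) + 5*log(x + 3) + 3*atan(x/2)/2.


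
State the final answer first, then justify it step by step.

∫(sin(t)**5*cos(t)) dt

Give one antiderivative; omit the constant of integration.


The answer is sin(t)**6/6.
Step 1. Substitute u = sin(t), turning ∫(sin(t)**5*cos(t)) dt into ∫(u**5) du: now ∫(u**5) du.
Step 2. Evaluate the standard form: now u**6/6.
Step 3. Substitute back u = sin(t): now sin(t)**6/6.
Answer: sin(t)**6/6.


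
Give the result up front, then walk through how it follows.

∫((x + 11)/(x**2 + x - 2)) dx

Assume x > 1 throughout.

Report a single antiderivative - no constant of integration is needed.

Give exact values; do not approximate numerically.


The answer is 4*log(x - 1) - 3*log(x + 2).
Step 1. Decompose ∫((x + 11)/(x**2 + x - 2)) dx by partial fractions, (x + 11)/(x**2 + x - 2) = -3/(x + 2) + 4/(x - 1): now ∫(4/(x - 1)) dx + ∫(-3/(x + 2)) dx.
Step 2. Evaluate the standard form [assuming x > 1]: now 4*log(x - 1) + ∫(-3/(x + 2)) dx.
Step 3. Evaluate the standard form [assuming x > -2]: now 4*log(x - 1) - 3*log(x + 2).
Answer: 4*log(x - 1) - 3*log(x + 2).


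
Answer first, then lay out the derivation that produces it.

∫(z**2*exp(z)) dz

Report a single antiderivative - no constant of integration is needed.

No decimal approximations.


The answer is z**2*exp(z) - 2*z*exp(z) + 2*exp(z).
Step 1. Integrate ∫(z**2*exp(z)) dz by parts with u = z**2, dv = (exp(z)) dz, so v = exp(z): now z**2*exp(z) + ∫(-2*z*exp(z)) dz.
Step 2. Integrate ∫(-2*z*exp(z)) dz by parts with u = z, dv = (-2*exp(z)) dz, so v = -2*exp(z): now z**2*exp(z) - 2*z*exp(z) + ∫(2*exp(z)) dz.
Step 3. Evaluate the standard form: now z**2*exp(z) - 2*z*exp(z) + 2*exp(z).
Answer: z**2*exp(z) - 2*z*exp(z) + 2*exp(z).


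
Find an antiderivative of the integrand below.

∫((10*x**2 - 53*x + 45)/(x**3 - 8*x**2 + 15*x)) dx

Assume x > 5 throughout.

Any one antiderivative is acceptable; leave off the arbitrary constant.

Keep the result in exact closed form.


Answer: 3*log(x) + 3*log(x - 5) + 4*log(x - 3).


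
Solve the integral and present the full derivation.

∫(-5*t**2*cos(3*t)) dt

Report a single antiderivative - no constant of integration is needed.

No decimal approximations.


Step 1. Integrate ∫(-5*t**2*cos(3*t)) dt by parts with u = t**2, dv = (-5*cos(3*t)) dt, so v = -5*sin(3*t)/3: now -5*t**2*sin(3*t)/3 + ∫(10*t*sin(3*t)/3) dt.
Step 2. Integrate ∫(10*t*sin(3*t)/3) dt by parts with u = t, dv = (10*sin(3*t)/3) dt, so v = -10*cos(3*t)/9: now -5*t**2*sin(3*t)/3 - 10*t*cos(3*t)/9 + ∫(10*cos(3*t)/9) dt.
Step 3. Evaluate the standard form: now -5*t**2*sin(3*t)/3 - 10*t*cos(3*t)/9 + 10*sin(3*t)/27.
Answer: -5*t**2*sin(3*t)/3 - 10*t*cos(3*t)/9 + 10*sin(3*t)/27.


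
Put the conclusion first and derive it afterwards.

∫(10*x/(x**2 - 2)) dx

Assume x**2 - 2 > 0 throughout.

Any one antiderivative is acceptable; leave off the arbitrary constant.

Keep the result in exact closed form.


The answer is 5*log(x**2 - 2).
Step 1. Substitute u = x**2 - 2, turning ∫(10*x/(x**2 - 2)) dx into ∫(5/u) du: now ∫(5/u) du.
Step 2. Evaluate the standard form [assuming u > 0]: now 5*log(u).
Step 3. Substitute back u = x**2 - 2: now 5*log(x**2 - 2).
Answer: 5*log(x**2 - 2).


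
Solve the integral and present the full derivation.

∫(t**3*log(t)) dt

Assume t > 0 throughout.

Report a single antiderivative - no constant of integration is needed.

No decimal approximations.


Step 1. Integrate ∫(t**3*log(t)) dt by parts with u = log(t), dv = (t**3) dt, so v = t**4/4 [assuming t > 0]: now t**4*log(t)/4 + ∫(-t**3/4) dt.
Step 2. Evaluate the standard form: now t**4*log(t)/4 - t**4/16.
Answer: t**4*log(t)/4 - t**4/16.


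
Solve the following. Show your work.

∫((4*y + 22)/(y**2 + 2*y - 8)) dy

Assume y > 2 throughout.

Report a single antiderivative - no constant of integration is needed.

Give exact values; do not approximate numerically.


Step 1. Decompose ∫((4*y + 22)/(y**2 + 2*y - 8)) dy by partial fractions, (4*y + 22)/(y**2 + 2*y - 8) = -1/(y + 4) + 5/(y - 2): now ∫(5/(y - 2)) dy + ∫(-1/(y + 4)) dy.
Step 2. Evaluate the standard form [assuming y > -4]: now -log(y + 4) + ∫(5/(y - 2)) dy.
Step 3. Evaluate the standard form [assuming y > 2]: now 5*log(y - 2) - log(y + 4).
Answer: 5*log(y - 2) - log(y + 4).


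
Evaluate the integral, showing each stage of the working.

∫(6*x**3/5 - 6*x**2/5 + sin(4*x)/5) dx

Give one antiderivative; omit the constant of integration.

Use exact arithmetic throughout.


Step 1. Rewrite: now ∫(-6*x**2/5) dx + ∫(6*x**3/5) dx + ∫(sin(4*x)/5) dx.
Step 2. Evaluate the standard form: now -2*x**3/5 + ∫(6*x**3/5) dx + ∫(sin(4*x)/5) dx.
Step 3. Evaluate the standard form: now -2*x**3/5 - cos(4*x)/20 + ∫(6*x**3/5) dx.
Step 4. Evaluate the standard form: now 3*x**4/10 - 2*x**3/5 - cos(4*x)/20.
Answer: 3*x**4/10 - 2*x**3/5 - cos(4*x)/20.


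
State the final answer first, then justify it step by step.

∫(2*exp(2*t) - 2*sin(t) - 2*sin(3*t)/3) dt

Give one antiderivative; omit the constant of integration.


The answer is exp(2*t) + 2*cos(t) + 2*cos(3*t)/9.
Step 1. Rewrite: now ∫(2*exp(2*t)) dt + ∫(-2*sin(t)) dt + ∫(-2*sin(3*t)/3) dt.
Step 2. Evaluate the standard form: now 2*cos(t) + ∫(2*exp(2*t)) dt + ∫(-2*sin(3*t)/3) dt.
Step 3. Evaluate the standard form: now exp(2*t) + 2*cos(t) + ∫(-2*sin(3*t)/3) dt.
Step 4. Evaluate the standard form: now exp(2*t) + 2*cos(t) + 2*cos(3*t)/9.
Answer: exp(2*t) + 2*cos(t) + 2*cos(3*t)/9.


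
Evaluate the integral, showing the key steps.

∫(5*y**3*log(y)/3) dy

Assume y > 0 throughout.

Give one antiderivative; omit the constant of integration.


Step 1. Integrate ∫(5*y**3*log(y)/3) dy by parts with u = log(y), dv = (5*y**3/3) dy, so v = 5*y**4/12 [assuming y > 0]: now 5*y**4*log(y)/12 + ∫(-5*y**3/12) dy.
Step 2. Evaluate the standard form: now 5*y**4*log(y)/12 - 5*y**4/48.
Answer: 5*y**4*log(y)/12 - 5*y**4/48.


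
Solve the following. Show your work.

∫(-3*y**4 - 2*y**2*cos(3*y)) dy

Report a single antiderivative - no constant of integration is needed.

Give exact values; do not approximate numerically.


Step 1. Rewrite: now ∫(-3*y**4) dy + ∫(-2*y**2*cos(3*y)) dy.
Step 2. Integrate ∫(-2*y**2*cos(3*y)) dy by parts with u = y**2, dv = (-2*cos(3*y)) dy, so v = -2*sin(3*y)/3: now -2*y**2*sin(3*y)/3 + ∫(-3*y**4) dy + ∫(4*y*sin(3*y)/3) dy.
Step 3. Integrate ∫(4*y*sin(3*y)/3) dy by parts with u = y, dv = (4*sin(3*y)/3) dy, so v = -4*cos(3*y)/9: now -2*y**2*sin(3*y)/3 - 4*y*cos(3*y)/9 + ∫(-3*y**4) dy + ∫(4*cos(3*y)/9) dy.
Step 4. Evaluate the standard form: now -2*y**2*sin(3*y)/3 - 4*y*cos(3*y)/9 + 4*sin(3*y)/27 + ∫(-3*y**4) dy.
Step 5. Evaluate the standard form: now -3*y**5/5 - 2*y**2*sin(3*y)/3 - 4*y*cos(3*y)/9 + 4*sin(3*y)/27.
Answer: -3*y**5/5 - 2*y**2*sin(3*y)/3 - 4*y*cos(3*y)/9 + 4*sin(3*y)/27.


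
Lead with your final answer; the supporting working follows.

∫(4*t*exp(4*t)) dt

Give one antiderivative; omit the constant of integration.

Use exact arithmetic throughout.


The answer is t*exp(4*t) - exp(4*t)/4.
Step 1. Integrate ∫(4*t*exp(4*t)) dt by parts with u = t, dv = (4*exp(4*t)) dt, so v = exp(4*t): now t*exp(4*t) + ∫(-exp(4*t)) dt.
Step 2. Evaluate the standard form: now t*exp(4*t) - exp(4*t)/4.
Answer: t*exp(4*t) - exp(4*t)/4.
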